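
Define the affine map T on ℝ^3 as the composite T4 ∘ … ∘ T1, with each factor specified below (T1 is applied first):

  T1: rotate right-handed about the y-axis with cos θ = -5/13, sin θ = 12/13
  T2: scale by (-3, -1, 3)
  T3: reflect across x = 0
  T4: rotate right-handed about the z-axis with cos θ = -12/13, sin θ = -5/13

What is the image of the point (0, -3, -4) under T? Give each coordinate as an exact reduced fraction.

T(p) = (1923/169, 252/169, 60/13)

T1 rotate right-handed about the y-axis with cos θ = -5/13, sin θ = 12/13: (0, -3, -4) → (-48/13, -3, 20/13)
T2 scale by (-3, -1, 3): (-48/13, -3, 20/13) → (144/13, 3, 60/13)
T3 reflect across x = 0: (144/13, 3, 60/13) → (-144/13, 3, 60/13)
T4 rotate right-handed about the z-axis with cos θ = -12/13, sin θ = -5/13: (-144/13, 3, 60/13) → (1923/169, 252/169, 60/13)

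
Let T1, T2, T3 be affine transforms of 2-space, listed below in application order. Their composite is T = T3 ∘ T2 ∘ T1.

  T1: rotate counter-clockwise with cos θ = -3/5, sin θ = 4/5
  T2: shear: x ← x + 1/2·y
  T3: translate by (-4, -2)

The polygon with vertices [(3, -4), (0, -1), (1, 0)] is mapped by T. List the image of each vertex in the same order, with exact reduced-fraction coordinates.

T1 rotate counter-clockwise with cos θ = -3/5, sin θ = 4/5: (3, -4) → (7/5, 24/5); (0, -1) → (4/5, 3/5); (1, 0) → (-3/5, 4/5)
T2 shear: x ← x + 1/2·y: (7/5, 24/5) → (19/5, 24/5); (4/5, 3/5) → (11/10, 3/5); (-3/5, 4/5) → (-1/5, 4/5)
T3 translate by (-4, -2): (19/5, 24/5) → (-1/5, 14/5); (11/10, 3/5) → (-29/10, -7/5); (-1/5, 4/5) → (-21/5, -6/5)

image vertices: (-1/5, 14/5), (-29/10, -7/5), (-21/5, -6/5)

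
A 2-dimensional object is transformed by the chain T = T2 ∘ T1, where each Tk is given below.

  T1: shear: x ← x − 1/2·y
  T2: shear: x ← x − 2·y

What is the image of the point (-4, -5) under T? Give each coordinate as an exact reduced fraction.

T1 shear: x ← x − 1/2·y: (-4, -5) → (-3/2, -5)
T2 shear: x ← x − 2·y: (-3/2, -5) → (17/2, -5)

T(p) = (17/2, -5)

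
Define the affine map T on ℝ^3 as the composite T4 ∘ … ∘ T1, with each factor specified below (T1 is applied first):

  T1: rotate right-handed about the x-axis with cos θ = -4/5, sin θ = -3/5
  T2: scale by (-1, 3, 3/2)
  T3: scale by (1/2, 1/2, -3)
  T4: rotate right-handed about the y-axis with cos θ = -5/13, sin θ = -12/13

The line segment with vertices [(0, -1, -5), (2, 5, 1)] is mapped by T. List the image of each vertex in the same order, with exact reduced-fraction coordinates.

image vertices: (1242/65, -33/10, 207/26), (-77/5, -51/10, -15/2)

T1 rotate right-handed about the x-axis with cos θ = -4/5, sin θ = -3/5: (0, -1, -5) → (0, -11/5, 23/5); (2, 5, 1) → (2, -17/5, -19/5)
T2 scale by (-1, 3, 3/2): (0, -11/5, 23/5) → (0, -33/5, 69/10); (2, -17/5, -19/5) → (-2, -51/5, -57/10)
T3 scale by (1/2, 1/2, -3): (0, -33/5, 69/10) → (0, -33/10, -207/10); (-2, -51/5, -57/10) → (-1, -51/10, 171/10)
T4 rotate right-handed about the y-axis with cos θ = -5/13, sin θ = -12/13: (0, -33/10, -207/10) → (1242/65, -33/10, 207/26); (-1, -51/10, 171/10) → (-77/5, -51/10, -15/2)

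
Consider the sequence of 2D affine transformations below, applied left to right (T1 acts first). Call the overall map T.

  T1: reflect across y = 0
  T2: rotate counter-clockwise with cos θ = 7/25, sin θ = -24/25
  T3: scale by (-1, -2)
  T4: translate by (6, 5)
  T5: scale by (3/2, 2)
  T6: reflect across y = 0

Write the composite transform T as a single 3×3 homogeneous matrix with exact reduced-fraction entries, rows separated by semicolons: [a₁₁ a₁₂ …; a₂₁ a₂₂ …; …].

T = [-21/50 36/25 9; -96/25 -28/25 -10; 0 0 1]

T1 = [1 0 0; 0 -1 0; 0 0 1]
T2·T1 = [7/25 -24/25 0; -24/25 -7/25 0; 0 0 1]
T3·…·T1 = [-7/25 24/25 0; 48/25 14/25 0; 0 0 1]
T4·…·T1 = [-7/25 24/25 6; 48/25 14/25 5; 0 0 1]
T5·…·T1 = [-21/50 36/25 9; 96/25 28/25 10; 0 0 1]
T6·…·T1 = [-21/50 36/25 9; -96/25 -28/25 -10; 0 0 1]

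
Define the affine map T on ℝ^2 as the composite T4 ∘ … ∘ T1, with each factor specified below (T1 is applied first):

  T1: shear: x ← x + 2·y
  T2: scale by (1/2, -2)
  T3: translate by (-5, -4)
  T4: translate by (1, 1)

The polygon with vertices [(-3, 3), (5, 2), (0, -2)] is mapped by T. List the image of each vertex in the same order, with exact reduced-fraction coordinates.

image vertices: (-5/2, -9), (1/2, -7), (-6, 1)

T1 shear: x ← x + 2·y: (-3, 3) → (3, 3); (5, 2) → (9, 2); (0, -2) → (-4, -2)
T2 scale by (1/2, -2): (3, 3) → (3/2, -6); (9, 2) → (9/2, -4); (-4, -2) → (-2, 4)
T3 translate by (-5, -4): (3/2, -6) → (-7/2, -10); (9/2, -4) → (-1/2, -8); (-2, 4) → (-7, 0)
T4 translate by (1, 1): (-7/2, -10) → (-5/2, -9); (-1/2, -8) → (1/2, -7); (-7, 0) → (-6, 1)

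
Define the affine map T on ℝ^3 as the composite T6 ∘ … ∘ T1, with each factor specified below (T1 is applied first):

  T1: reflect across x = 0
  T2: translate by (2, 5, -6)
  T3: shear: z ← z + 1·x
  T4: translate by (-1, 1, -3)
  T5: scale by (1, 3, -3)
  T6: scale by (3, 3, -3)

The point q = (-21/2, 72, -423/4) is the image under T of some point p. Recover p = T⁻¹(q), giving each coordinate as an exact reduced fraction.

T1 = [-1 0 0 0; 0 1 0 0; 0 0 1 0; 0 0 0 1]
T2·T1 = [-1 0 0 2; 0 1 0 5; 0 0 1 -6; 0 0 0 1]
T3·…·T1 = [-1 0 0 2; 0 1 0 5; -1 0 1 -4; 0 0 0 1]
T4·…·T1 = [-1 0 0 1; 0 1 0 6; -1 0 1 -7; 0 0 0 1]
T5·…·T1 = [-1 0 0 1; 0 3 0 18; 3 0 -3 21; 0 0 0 1]
T6·…·T1 = [-3 0 0 3; 0 9 0 54; -9 0 9 -63; 0 0 0 1]
det M = -243; M⁻¹ = [-1/3 0 0 1; 0 1/9 0 -6; -1/3 0 1/9 8; 0 0 0 1]
M⁻¹ · (-21/2, 72, -423/4)ᵀ = (9/2, 2, -1/4)ᵀ

p = (9/2, 2, -1/4)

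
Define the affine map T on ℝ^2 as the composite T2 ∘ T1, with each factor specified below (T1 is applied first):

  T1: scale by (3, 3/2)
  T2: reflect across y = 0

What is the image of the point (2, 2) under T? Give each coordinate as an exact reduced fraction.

T1 scale by (3, 3/2): (2, 2) → (6, 3)
T2 reflect across y = 0: (6, 3) → (6, -3)

T(p) = (6, -3)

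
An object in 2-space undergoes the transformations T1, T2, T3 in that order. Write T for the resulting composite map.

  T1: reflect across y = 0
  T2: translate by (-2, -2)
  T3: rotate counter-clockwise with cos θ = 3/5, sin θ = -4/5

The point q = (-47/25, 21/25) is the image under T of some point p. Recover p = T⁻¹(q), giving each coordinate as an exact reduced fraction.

T1 = [1 0 0; 0 -1 0; 0 0 1]
T2·T1 = [1 0 -2; 0 -1 -2; 0 0 1]
T3·…·T1 = [3/5 -4/5 -14/5; -4/5 -3/5 2/5; 0 0 1]
det M = -1; M⁻¹ = [3/5 -4/5 2; -4/5 -3/5 -2; 0 0 1]
M⁻¹ · (-47/25, 21/25)ᵀ = (1/5, -1)ᵀ

p = (1/5, -1)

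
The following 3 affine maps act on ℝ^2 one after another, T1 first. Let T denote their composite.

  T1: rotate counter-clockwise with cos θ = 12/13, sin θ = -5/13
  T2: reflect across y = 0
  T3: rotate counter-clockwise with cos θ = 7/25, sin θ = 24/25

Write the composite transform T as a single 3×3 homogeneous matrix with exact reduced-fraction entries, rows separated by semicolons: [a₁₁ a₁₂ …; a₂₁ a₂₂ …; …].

T = [-36/325 323/325 0; 323/325 36/325 0; 0 0 1]

T1 = [12/13 5/13 0; -5/13 12/13 0; 0 0 1]
T2·T1 = [12/13 5/13 0; 5/13 -12/13 0; 0 0 1]
T3·…·T1 = [-36/325 323/325 0; 323/325 36/325 0; 0 0 1]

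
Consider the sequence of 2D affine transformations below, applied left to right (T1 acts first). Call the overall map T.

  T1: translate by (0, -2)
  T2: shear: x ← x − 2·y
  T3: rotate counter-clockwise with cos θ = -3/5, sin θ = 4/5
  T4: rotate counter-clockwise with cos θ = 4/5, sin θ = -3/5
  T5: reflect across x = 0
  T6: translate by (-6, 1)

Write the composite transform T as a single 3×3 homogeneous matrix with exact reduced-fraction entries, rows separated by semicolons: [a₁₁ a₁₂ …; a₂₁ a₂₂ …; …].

T = [0 1 -8; 1 -2 5; 0 0 1]

T1 = [1 0 0; 0 1 -2; 0 0 1]
T2·T1 = [1 -2 4; 0 1 -2; 0 0 1]
T3·…·T1 = [-3/5 2/5 -4/5; 4/5 -11/5 22/5; 0 0 1]
T4·…·T1 = [0 -1 2; 1 -2 4; 0 0 1]
T5·…·T1 = [0 1 -2; 1 -2 4; 0 0 1]
T6·…·T1 = [0 1 -8; 1 -2 5; 0 0 1]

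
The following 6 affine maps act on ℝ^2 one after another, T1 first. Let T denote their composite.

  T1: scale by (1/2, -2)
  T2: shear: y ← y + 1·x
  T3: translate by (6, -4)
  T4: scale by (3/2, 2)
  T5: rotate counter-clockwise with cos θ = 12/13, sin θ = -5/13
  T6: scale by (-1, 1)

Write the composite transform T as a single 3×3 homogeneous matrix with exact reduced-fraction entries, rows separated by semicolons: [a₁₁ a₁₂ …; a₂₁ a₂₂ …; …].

T = [-14/13 20/13 -68/13; 33/52 -48/13 -141/13; 0 0 1]

T1 = [1/2 0 0; 0 -2 0; 0 0 1]
T2·T1 = [1/2 0 0; 1/2 -2 0; 0 0 1]
T3·…·T1 = [1/2 0 6; 1/2 -2 -4; 0 0 1]
T4·…·T1 = [3/4 0 9; 1 -4 -8; 0 0 1]
T5·…·T1 = [14/13 -20/13 68/13; 33/52 -48/13 -141/13; 0 0 1]
T6·…·T1 = [-14/13 20/13 -68/13; 33/52 -48/13 -141/13; 0 0 1]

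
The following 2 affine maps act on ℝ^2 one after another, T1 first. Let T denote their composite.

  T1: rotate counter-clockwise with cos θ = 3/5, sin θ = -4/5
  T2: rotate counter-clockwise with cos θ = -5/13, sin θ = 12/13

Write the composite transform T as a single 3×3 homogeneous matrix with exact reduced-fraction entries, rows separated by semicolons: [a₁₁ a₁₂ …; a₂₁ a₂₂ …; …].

T1 = [3/5 4/5 0; -4/5 3/5 0; 0 0 1]
T2·T1 = [33/65 -56/65 0; 56/65 33/65 0; 0 0 1]

T = [33/65 -56/65 0; 56/65 33/65 0; 0 0 1]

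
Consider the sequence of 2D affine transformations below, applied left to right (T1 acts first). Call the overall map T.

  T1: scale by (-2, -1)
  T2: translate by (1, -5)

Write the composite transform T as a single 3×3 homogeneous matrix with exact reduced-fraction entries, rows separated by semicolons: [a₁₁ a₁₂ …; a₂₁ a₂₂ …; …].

T1 = [-2 0 0; 0 -1 0; 0 0 1]
T2·T1 = [-2 0 1; 0 -1 -5; 0 0 1]

T = [-2 0 1; 0 -1 -5; 0 0 1]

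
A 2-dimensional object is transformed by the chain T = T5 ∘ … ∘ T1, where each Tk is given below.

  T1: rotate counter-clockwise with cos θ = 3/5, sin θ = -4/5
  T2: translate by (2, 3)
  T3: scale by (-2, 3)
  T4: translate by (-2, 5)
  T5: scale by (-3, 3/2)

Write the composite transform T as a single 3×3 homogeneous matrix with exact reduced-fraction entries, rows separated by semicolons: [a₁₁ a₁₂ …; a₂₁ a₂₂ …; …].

T = [18/5 24/5 18; -18/5 27/10 21; 0 0 1]

T1 = [3/5 4/5 0; -4/5 3/5 0; 0 0 1]
T2·T1 = [3/5 4/5 2; -4/5 3/5 3; 0 0 1]
T3·…·T1 = [-6/5 -8/5 -4; -12/5 9/5 9; 0 0 1]
T4·…·T1 = [-6/5 -8/5 -6; -12/5 9/5 14; 0 0 1]
T5·…·T1 = [18/5 24/5 18; -18/5 27/10 21; 0 0 1]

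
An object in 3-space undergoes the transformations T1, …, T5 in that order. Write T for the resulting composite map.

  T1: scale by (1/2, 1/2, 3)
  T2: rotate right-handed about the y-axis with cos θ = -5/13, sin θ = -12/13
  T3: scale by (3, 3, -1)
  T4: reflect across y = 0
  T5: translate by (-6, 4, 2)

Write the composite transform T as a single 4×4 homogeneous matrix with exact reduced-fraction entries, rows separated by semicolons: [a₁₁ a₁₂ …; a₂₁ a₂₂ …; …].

T1 = [1/2 0 0 0; 0 1/2 0 0; 0 0 3 0; 0 0 0 1]
T2·T1 = [-5/26 0 -36/13 0; 0 1/2 0 0; 6/13 0 -15/13 0; 0 0 0 1]
T3·…·T1 = [-15/26 0 -108/13 0; 0 3/2 0 0; -6/13 0 15/13 0; 0 0 0 1]
T4·…·T1 = [-15/26 0 -108/13 0; 0 -3/2 0 0; -6/13 0 15/13 0; 0 0 0 1]
T5·…·T1 = [-15/26 0 -108/13 -6; 0 -3/2 0 4; -6/13 0 15/13 2; 0 0 0 1]

T = [-15/26 0 -108/13 -6; 0 -3/2 0 4; -6/13 0 15/13 2; 0 0 0 1]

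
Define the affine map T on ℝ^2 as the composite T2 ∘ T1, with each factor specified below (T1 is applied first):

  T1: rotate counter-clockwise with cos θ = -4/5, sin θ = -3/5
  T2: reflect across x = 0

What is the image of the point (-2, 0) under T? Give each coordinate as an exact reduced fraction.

T(p) = (-8/5, 6/5)

T1 rotate counter-clockwise with cos θ = -4/5, sin θ = -3/5: (-2, 0) → (8/5, 6/5)
T2 reflect across x = 0: (8/5, 6/5) → (-8/5, 6/5)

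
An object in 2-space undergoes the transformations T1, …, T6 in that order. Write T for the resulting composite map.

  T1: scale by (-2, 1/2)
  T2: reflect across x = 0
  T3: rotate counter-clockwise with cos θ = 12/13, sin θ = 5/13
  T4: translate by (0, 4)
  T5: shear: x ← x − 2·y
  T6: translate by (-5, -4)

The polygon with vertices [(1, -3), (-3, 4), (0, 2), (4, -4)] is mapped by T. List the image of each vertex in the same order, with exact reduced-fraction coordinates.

image vertices: (-243/26, -8/13), (-239/13, -6/13), (-198/13, 12/13), (-95/13, 16/13)

T1 scale by (-2, 1/2): (1, -3) → (-2, -3/2); (-3, 4) → (6, 2); (0, 2) → (0, 1); (4, -4) → (-8, -2)
T2 reflect across x = 0: (-2, -3/2) → (2, -3/2); (6, 2) → (-6, 2); (0, 1) → (0, 1); (-8, -2) → (8, -2)
T3 rotate counter-clockwise with cos θ = 12/13, sin θ = 5/13: (2, -3/2) → (63/26, -8/13); (-6, 2) → (-82/13, -6/13); (0, 1) → (-5/13, 12/13); (8, -2) → (106/13, 16/13)
T4 translate by (0, 4): (63/26, -8/13) → (63/26, 44/13); (-82/13, -6/13) → (-82/13, 46/13); (-5/13, 12/13) → (-5/13, 64/13); (106/13, 16/13) → (106/13, 68/13)
T5 shear: x ← x − 2·y: (63/26, 44/13) → (-113/26, 44/13); (-82/13, 46/13) → (-174/13, 46/13); (-5/13, 64/13) → (-133/13, 64/13); (106/13, 68/13) → (-30/13, 68/13)
T6 translate by (-5, -4): (-113/26, 44/13) → (-243/26, -8/13); (-174/13, 46/13) → (-239/13, -6/13); (-133/13, 64/13) → (-198/13, 12/13); (-30/13, 68/13) → (-95/13, 16/13)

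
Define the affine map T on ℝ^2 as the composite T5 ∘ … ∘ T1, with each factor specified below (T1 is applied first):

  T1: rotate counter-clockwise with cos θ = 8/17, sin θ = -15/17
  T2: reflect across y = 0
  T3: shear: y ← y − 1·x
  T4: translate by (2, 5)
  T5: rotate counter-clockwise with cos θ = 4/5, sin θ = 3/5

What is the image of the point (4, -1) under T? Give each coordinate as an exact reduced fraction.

T(p) = (-12/5, 41/5)

T1 rotate counter-clockwise with cos θ = 8/17, sin θ = -15/17: (4, -1) → (1, -4)
T2 reflect across y = 0: (1, -4) → (1, 4)
T3 shear: y ← y − 1·x: (1, 4) → (1, 3)
T4 translate by (2, 5): (1, 3) → (3, 8)
T5 rotate counter-clockwise with cos θ = 4/5, sin θ = 3/5: (3, 8) → (-12/5, 41/5)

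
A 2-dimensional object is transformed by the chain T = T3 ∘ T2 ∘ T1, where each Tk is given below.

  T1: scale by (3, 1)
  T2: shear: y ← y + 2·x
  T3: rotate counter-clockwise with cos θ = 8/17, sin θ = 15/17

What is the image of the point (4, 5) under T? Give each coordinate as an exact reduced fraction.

T(p) = (-339/17, 412/17)

T1 scale by (3, 1): (4, 5) → (12, 5)
T2 shear: y ← y + 2·x: (12, 5) → (12, 29)
T3 rotate counter-clockwise with cos θ = 8/17, sin θ = 15/17: (12, 29) → (-339/17, 412/17)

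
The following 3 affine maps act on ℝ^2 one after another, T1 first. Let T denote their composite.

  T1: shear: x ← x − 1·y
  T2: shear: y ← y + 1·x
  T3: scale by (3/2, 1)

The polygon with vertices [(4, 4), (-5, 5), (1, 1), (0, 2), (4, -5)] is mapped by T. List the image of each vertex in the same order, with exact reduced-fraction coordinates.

T1 shear: x ← x − 1·y: (4, 4) → (0, 4); (-5, 5) → (-10, 5); (1, 1) → (0, 1); (0, 2) → (-2, 2); (4, -5) → (9, -5)
T2 shear: y ← y + 1·x: (0, 4) → (0, 4); (-10, 5) → (-10, -5); (0, 1) → (0, 1); (-2, 2) → (-2, 0); (9, -5) → (9, 4)
T3 scale by (3/2, 1): (0, 4) → (0, 4); (-10, -5) → (-15, -5); (0, 1) → (0, 1); (-2, 0) → (-3, 0); (9, 4) → (27/2, 4)

image vertices: (0, 4), (-15, -5), (0, 1), (-3, 0), (27/2, 4)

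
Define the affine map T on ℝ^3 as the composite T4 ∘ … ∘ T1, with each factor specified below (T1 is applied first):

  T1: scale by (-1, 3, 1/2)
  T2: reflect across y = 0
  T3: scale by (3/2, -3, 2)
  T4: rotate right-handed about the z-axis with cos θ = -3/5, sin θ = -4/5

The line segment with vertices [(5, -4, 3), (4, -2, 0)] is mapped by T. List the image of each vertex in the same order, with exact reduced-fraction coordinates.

T1 scale by (-1, 3, 1/2): (5, -4, 3) → (-5, -12, 3/2); (4, -2, 0) → (-4, -6, 0)
T2 reflect across y = 0: (-5, -12, 3/2) → (-5, 12, 3/2); (-4, -6, 0) → (-4, 6, 0)
T3 scale by (3/2, -3, 2): (-5, 12, 3/2) → (-15/2, -36, 3); (-4, 6, 0) → (-6, -18, 0)
T4 rotate right-handed about the z-axis with cos θ = -3/5, sin θ = -4/5: (-15/2, -36, 3) → (-243/10, 138/5, 3); (-6, -18, 0) → (-54/5, 78/5, 0)

image vertices: (-243/10, 138/5, 3), (-54/5, 78/5, 0)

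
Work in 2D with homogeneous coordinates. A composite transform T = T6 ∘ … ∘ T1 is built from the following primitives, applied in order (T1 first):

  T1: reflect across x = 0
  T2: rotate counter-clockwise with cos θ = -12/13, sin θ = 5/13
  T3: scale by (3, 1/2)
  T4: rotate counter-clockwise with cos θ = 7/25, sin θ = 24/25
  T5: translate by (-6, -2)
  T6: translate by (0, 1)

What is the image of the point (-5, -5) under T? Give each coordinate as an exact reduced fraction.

T1 reflect across x = 0: (-5, -5) → (5, -5)
T2 rotate counter-clockwise with cos θ = -12/13, sin θ = 5/13: (5, -5) → (-35/13, 85/13)
T3 scale by (3, 1/2): (-35/13, 85/13) → (-105/13, 85/26)
T4 rotate counter-clockwise with cos θ = 7/25, sin θ = 24/25: (-105/13, 85/26) → (-27/5, -889/130)
T5 translate by (-6, -2): (-27/5, -889/130) → (-57/5, -1149/130)
T6 translate by (0, 1): (-57/5, -1149/130) → (-57/5, -1019/130)

T(p) = (-57/5, -1019/130)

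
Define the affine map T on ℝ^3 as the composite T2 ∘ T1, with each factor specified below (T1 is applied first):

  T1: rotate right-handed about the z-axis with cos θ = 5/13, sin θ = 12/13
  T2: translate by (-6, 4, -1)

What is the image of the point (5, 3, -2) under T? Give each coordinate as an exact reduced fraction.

T(p) = (-89/13, 127/13, -3)

T1 rotate right-handed about the z-axis with cos θ = 5/13, sin θ = 12/13: (5, 3, -2) → (-11/13, 75/13, -2)
T2 translate by (-6, 4, -1): (-11/13, 75/13, -2) → (-89/13, 127/13, -3)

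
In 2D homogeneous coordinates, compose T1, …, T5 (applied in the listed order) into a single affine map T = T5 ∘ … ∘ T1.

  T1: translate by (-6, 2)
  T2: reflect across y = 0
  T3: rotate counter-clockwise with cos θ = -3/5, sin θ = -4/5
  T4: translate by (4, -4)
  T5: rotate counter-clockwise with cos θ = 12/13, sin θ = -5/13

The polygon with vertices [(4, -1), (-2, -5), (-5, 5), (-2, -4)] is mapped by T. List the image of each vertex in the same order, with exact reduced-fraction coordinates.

image vertices: (219/65, -218/65), (687/65, -244/65), (105/13, 83/13), (654/65, -188/65)

T1 translate by (-6, 2): (4, -1) → (-2, 1); (-2, -5) → (-8, -3); (-5, 5) → (-11, 7); (-2, -4) → (-8, -2)
T2 reflect across y = 0: (-2, 1) → (-2, -1); (-8, -3) → (-8, 3); (-11, 7) → (-11, -7); (-8, -2) → (-8, 2)
T3 rotate counter-clockwise with cos θ = -3/5, sin θ = -4/5: (-2, -1) → (2/5, 11/5); (-8, 3) → (36/5, 23/5); (-11, -7) → (1, 13); (-8, 2) → (32/5, 26/5)
T4 translate by (4, -4): (2/5, 11/5) → (22/5, -9/5); (36/5, 23/5) → (56/5, 3/5); (1, 13) → (5, 9); (32/5, 26/5) → (52/5, 6/5)
T5 rotate counter-clockwise with cos θ = 12/13, sin θ = -5/13: (22/5, -9/5) → (219/65, -218/65); (56/5, 3/5) → (687/65, -244/65); (5, 9) → (105/13, 83/13); (52/5, 6/5) → (654/65, -188/65)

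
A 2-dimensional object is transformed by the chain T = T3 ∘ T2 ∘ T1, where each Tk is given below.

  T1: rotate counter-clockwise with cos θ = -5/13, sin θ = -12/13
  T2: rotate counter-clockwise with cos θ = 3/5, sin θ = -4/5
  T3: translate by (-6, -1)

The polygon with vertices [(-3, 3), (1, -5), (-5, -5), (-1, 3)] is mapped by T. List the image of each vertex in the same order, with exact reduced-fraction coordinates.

image vertices: (-153/65, -206/65), (-41/5, 18/5), (-31/13, 66/13), (-279/65, -238/65)

T1 rotate counter-clockwise with cos θ = -5/13, sin θ = -12/13: (-3, 3) → (51/13, 21/13); (1, -5) → (-5, 1); (-5, -5) → (-35/13, 85/13); (-1, 3) → (41/13, -3/13)
T2 rotate counter-clockwise with cos θ = 3/5, sin θ = -4/5: (51/13, 21/13) → (237/65, -141/65); (-5, 1) → (-11/5, 23/5); (-35/13, 85/13) → (47/13, 79/13); (41/13, -3/13) → (111/65, -173/65)
T3 translate by (-6, -1): (237/65, -141/65) → (-153/65, -206/65); (-11/5, 23/5) → (-41/5, 18/5); (47/13, 79/13) → (-31/13, 66/13); (111/65, -173/65) → (-279/65, -238/65)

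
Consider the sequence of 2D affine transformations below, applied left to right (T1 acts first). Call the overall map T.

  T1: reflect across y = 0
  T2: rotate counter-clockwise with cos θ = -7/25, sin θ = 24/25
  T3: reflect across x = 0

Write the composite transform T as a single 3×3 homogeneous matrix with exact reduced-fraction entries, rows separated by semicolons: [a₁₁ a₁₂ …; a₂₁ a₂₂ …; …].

T1 = [1 0 0; 0 -1 0; 0 0 1]
T2·T1 = [-7/25 24/25 0; 24/25 7/25 0; 0 0 1]
T3·…·T1 = [7/25 -24/25 0; 24/25 7/25 0; 0 0 1]

T = [7/25 -24/25 0; 24/25 7/25 0; 0 0 1]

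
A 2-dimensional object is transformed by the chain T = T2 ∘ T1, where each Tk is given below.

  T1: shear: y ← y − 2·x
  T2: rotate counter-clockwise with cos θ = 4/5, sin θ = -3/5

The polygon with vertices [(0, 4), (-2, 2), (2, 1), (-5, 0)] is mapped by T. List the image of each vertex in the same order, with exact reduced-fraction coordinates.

T1 shear: y ← y − 2·x: (0, 4) → (0, 4); (-2, 2) → (-2, 6); (2, 1) → (2, -3); (-5, 0) → (-5, 10)
T2 rotate counter-clockwise with cos θ = 4/5, sin θ = -3/5: (0, 4) → (12/5, 16/5); (-2, 6) → (2, 6); (2, -3) → (-1/5, -18/5); (-5, 10) → (2, 11)

image vertices: (12/5, 16/5), (2, 6), (-1/5, -18/5), (2, 11)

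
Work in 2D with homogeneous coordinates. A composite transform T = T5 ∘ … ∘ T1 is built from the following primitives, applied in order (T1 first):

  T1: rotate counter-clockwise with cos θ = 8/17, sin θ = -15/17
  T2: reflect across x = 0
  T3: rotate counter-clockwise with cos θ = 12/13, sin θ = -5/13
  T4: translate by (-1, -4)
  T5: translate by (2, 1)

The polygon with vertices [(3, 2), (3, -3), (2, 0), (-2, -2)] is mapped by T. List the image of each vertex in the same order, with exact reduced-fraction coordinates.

T1 rotate counter-clockwise with cos θ = 8/17, sin θ = -15/17: (3, 2) → (54/17, -29/17); (3, -3) → (-21/17, -69/17); (2, 0) → (16/17, -30/17); (-2, -2) → (-46/17, 14/17)
T2 reflect across x = 0: (54/17, -29/17) → (-54/17, -29/17); (-21/17, -69/17) → (21/17, -69/17); (16/17, -30/17) → (-16/17, -30/17); (-46/17, 14/17) → (46/17, 14/17)
T3 rotate counter-clockwise with cos θ = 12/13, sin θ = -5/13: (-54/17, -29/17) → (-61/17, -6/17); (21/17, -69/17) → (-93/221, -933/221); (-16/17, -30/17) → (-342/221, -280/221); (46/17, 14/17) → (622/221, -62/221)
T4 translate by (-1, -4): (-61/17, -6/17) → (-78/17, -74/17); (-93/221, -933/221) → (-314/221, -1817/221); (-342/221, -280/221) → (-563/221, -1164/221); (622/221, -62/221) → (401/221, -946/221)
T5 translate by (2, 1): (-78/17, -74/17) → (-44/17, -57/17); (-314/221, -1817/221) → (128/221, -1596/221); (-563/221, -1164/221) → (-121/221, -943/221); (401/221, -946/221) → (843/221, -725/221)

image vertices: (-44/17, -57/17), (128/221, -1596/221), (-121/221, -943/221), (843/221, -725/221)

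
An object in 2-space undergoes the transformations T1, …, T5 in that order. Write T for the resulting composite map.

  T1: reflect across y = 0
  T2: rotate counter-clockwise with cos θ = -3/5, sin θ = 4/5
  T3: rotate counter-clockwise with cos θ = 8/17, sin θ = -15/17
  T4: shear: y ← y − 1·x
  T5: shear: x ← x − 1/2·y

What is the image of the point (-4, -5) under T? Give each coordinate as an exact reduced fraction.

T1 reflect across y = 0: (-4, -5) → (-4, 5)
T2 rotate counter-clockwise with cos θ = -3/5, sin θ = 4/5: (-4, 5) → (-8/5, -31/5)
T3 rotate counter-clockwise with cos θ = 8/17, sin θ = -15/17: (-8/5, -31/5) → (-529/85, -128/85)
T4 shear: y ← y − 1·x: (-529/85, -128/85) → (-529/85, 401/85)
T5 shear: x ← x − 1/2·y: (-529/85, 401/85) → (-1459/170, 401/85)

T(p) = (-1459/170, 401/85)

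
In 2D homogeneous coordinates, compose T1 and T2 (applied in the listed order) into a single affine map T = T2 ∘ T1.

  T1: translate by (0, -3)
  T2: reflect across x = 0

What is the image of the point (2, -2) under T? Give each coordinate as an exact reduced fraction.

T1 translate by (0, -3): (2, -2) → (2, -5)
T2 reflect across x = 0: (2, -5) → (-2, -5)

T(p) = (-2, -5)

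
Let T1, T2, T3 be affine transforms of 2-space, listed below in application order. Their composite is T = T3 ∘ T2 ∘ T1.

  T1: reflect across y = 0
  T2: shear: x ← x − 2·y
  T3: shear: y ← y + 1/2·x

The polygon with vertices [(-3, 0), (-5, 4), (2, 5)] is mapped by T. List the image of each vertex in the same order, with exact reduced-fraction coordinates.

T1 reflect across y = 0: (-3, 0) → (-3, 0); (-5, 4) → (-5, -4); (2, 5) → (2, -5)
T2 shear: x ← x − 2·y: (-3, 0) → (-3, 0); (-5, -4) → (3, -4); (2, -5) → (12, -5)
T3 shear: y ← y + 1/2·x: (-3, 0) → (-3, -3/2); (3, -4) → (3, -5/2); (12, -5) → (12, 1)

image vertices: (-3, -3/2), (3, -5/2), (12, 1)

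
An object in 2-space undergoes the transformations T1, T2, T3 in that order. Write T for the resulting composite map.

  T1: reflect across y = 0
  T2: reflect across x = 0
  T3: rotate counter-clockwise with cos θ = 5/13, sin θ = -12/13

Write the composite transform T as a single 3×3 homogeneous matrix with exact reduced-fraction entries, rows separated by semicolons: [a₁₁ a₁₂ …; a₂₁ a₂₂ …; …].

T = [-5/13 -12/13 0; 12/13 -5/13 0; 0 0 1]

T1 = [1 0 0; 0 -1 0; 0 0 1]
T2·T1 = [-1 0 0; 0 -1 0; 0 0 1]
T3·…·T1 = [-5/13 -12/13 0; 12/13 -5/13 0; 0 0 1]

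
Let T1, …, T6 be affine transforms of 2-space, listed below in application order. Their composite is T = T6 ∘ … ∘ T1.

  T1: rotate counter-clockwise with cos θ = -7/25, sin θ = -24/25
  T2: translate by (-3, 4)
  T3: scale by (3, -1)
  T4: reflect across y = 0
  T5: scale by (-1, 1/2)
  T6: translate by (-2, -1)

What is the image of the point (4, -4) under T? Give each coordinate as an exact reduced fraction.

T1 rotate counter-clockwise with cos θ = -7/25, sin θ = -24/25: (4, -4) → (-124/25, -68/25)
T2 translate by (-3, 4): (-124/25, -68/25) → (-199/25, 32/25)
T3 scale by (3, -1): (-199/25, 32/25) → (-597/25, -32/25)
T4 reflect across y = 0: (-597/25, -32/25) → (-597/25, 32/25)
T5 scale by (-1, 1/2): (-597/25, 32/25) → (597/25, 16/25)
T6 translate by (-2, -1): (597/25, 16/25) → (547/25, -9/25)

T(p) = (547/25, -9/25)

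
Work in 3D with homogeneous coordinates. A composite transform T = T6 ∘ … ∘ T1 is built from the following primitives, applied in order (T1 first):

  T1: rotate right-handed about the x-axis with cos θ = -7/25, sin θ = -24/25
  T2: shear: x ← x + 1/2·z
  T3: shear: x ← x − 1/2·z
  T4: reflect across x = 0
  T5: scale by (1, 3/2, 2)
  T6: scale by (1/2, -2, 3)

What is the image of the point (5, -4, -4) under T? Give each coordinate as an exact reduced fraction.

T1 rotate right-handed about the x-axis with cos θ = -7/25, sin θ = -24/25: (5, -4, -4) → (5, -68/25, 124/25)
T2 shear: x ← x + 1/2·z: (5, -68/25, 124/25) → (187/25, -68/25, 124/25)
T3 shear: x ← x − 1/2·z: (187/25, -68/25, 124/25) → (5, -68/25, 124/25)
T4 reflect across x = 0: (5, -68/25, 124/25) → (-5, -68/25, 124/25)
T5 scale by (1, 3/2, 2): (-5, -68/25, 124/25) → (-5, -102/25, 248/25)
T6 scale by (1/2, -2, 3): (-5, -102/25, 248/25) → (-5/2, 204/25, 744/25)

T(p) = (-5/2, 204/25, 744/25)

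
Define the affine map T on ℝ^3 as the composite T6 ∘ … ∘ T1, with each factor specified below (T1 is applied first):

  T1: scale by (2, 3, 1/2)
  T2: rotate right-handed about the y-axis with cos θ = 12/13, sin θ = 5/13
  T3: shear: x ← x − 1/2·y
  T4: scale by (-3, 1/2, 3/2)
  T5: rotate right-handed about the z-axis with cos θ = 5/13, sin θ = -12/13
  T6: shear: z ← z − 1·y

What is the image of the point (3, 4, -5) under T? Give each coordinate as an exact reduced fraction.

T1 scale by (2, 3, 1/2): (3, 4, -5) → (6, 12, -5/2)
T2 rotate right-handed about the y-axis with cos θ = 12/13, sin θ = 5/13: (6, 12, -5/2) → (119/26, 12, -60/13)
T3 shear: x ← x − 1/2·y: (119/26, 12, -60/13) → (-37/26, 12, -60/13)
T4 scale by (-3, 1/2, 3/2): (-37/26, 12, -60/13) → (111/26, 6, -90/13)
T5 rotate right-handed about the z-axis with cos θ = 5/13, sin θ = -12/13: (111/26, 6, -90/13) → (2427/338, -276/169, -90/13)
T6 shear: z ← z − 1·y: (2427/338, -276/169, -90/13) → (2427/338, -276/169, -894/169)

T(p) = (2427/338, -276/169, -894/169)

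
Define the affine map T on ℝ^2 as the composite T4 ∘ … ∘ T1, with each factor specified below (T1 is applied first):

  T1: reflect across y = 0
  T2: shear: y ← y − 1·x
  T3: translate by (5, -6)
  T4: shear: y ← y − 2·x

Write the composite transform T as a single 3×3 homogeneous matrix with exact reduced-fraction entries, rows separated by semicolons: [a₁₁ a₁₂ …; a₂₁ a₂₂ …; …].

T1 = [1 0 0; 0 -1 0; 0 0 1]
T2·T1 = [1 0 0; -1 -1 0; 0 0 1]
T3·…·T1 = [1 0 5; -1 -1 -6; 0 0 1]
T4·…·T1 = [1 0 5; -3 -1 -16; 0 0 1]

T = [1 0 5; -3 -1 -16; 0 0 1]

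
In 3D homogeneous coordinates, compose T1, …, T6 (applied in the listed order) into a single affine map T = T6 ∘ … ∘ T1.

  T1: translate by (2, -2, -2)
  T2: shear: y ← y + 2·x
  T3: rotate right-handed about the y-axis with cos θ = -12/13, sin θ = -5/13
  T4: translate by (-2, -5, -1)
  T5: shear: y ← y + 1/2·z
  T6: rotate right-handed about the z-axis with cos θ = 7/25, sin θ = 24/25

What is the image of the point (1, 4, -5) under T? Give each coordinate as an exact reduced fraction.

T(p) = (-2157/325, -74/325, 86/13)

T1 translate by (2, -2, -2): (1, 4, -5) → (3, 2, -7)
T2 shear: y ← y + 2·x: (3, 2, -7) → (3, 8, -7)
T3 rotate right-handed about the y-axis with cos θ = -12/13, sin θ = -5/13: (3, 8, -7) → (-1/13, 8, 99/13)
T4 translate by (-2, -5, -1): (-1/13, 8, 99/13) → (-27/13, 3, 86/13)
T5 shear: y ← y + 1/2·z: (-27/13, 3, 86/13) → (-27/13, 82/13, 86/13)
T6 rotate right-handed about the z-axis with cos θ = 7/25, sin θ = 24/25: (-27/13, 82/13, 86/13) → (-2157/325, -74/325, 86/13)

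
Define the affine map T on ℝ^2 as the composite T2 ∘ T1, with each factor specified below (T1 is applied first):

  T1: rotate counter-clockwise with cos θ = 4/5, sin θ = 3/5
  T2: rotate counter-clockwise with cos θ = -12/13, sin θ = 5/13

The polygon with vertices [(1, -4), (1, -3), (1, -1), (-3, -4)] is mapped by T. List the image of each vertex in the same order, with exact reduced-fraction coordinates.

T1 rotate counter-clockwise with cos θ = 4/5, sin θ = 3/5: (1, -4) → (16/5, -13/5); (1, -3) → (13/5, -9/5); (1, -1) → (7/5, -1/5); (-3, -4) → (0, -5)
T2 rotate counter-clockwise with cos θ = -12/13, sin θ = 5/13: (16/5, -13/5) → (-127/65, 236/65); (13/5, -9/5) → (-111/65, 173/65); (7/5, -1/5) → (-79/65, 47/65); (0, -5) → (25/13, 60/13)

image vertices: (-127/65, 236/65), (-111/65, 173/65), (-79/65, 47/65), (25/13, 60/13)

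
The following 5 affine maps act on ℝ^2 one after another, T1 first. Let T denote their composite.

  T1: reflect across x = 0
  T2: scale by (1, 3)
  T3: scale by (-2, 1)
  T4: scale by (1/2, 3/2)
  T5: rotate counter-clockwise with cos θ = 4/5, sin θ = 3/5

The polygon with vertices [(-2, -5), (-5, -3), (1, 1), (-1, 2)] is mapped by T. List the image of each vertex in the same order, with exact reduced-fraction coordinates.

image vertices: (119/10, -96/5), (41/10, -69/5), (-19/10, 21/5), (-31/5, 33/5)

T1 reflect across x = 0: (-2, -5) → (2, -5); (-5, -3) → (5, -3); (1, 1) → (-1, 1); (-1, 2) → (1, 2)
T2 scale by (1, 3): (2, -5) → (2, -15); (5, -3) → (5, -9); (-1, 1) → (-1, 3); (1, 2) → (1, 6)
T3 scale by (-2, 1): (2, -15) → (-4, -15); (5, -9) → (-10, -9); (-1, 3) → (2, 3); (1, 6) → (-2, 6)
T4 scale by (1/2, 3/2): (-4, -15) → (-2, -45/2); (-10, -9) → (-5, -27/2); (2, 3) → (1, 9/2); (-2, 6) → (-1, 9)
T5 rotate counter-clockwise with cos θ = 4/5, sin θ = 3/5: (-2, -45/2) → (119/10, -96/5); (-5, -27/2) → (41/10, -69/5); (1, 9/2) → (-19/10, 21/5); (-1, 9) → (-31/5, 33/5)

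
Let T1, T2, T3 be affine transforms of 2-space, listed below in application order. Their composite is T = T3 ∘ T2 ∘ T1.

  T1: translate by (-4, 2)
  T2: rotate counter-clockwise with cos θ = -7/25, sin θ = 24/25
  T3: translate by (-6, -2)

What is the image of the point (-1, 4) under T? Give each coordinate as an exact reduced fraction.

T1 translate by (-4, 2): (-1, 4) → (-5, 6)
T2 rotate counter-clockwise with cos θ = -7/25, sin θ = 24/25: (-5, 6) → (-109/25, -162/25)
T3 translate by (-6, -2): (-109/25, -162/25) → (-259/25, -212/25)

T(p) = (-259/25, -212/25)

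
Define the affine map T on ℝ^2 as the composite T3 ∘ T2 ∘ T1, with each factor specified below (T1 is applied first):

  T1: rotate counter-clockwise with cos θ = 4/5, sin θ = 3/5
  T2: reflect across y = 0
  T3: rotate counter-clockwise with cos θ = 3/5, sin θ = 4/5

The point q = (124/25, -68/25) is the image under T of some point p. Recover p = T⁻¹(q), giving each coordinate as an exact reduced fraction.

p = (4, 4)

T1 = [4/5 -3/5 0; 3/5 4/5 0; 0 0 1]
T2·T1 = [4/5 -3/5 0; -3/5 -4/5 0; 0 0 1]
T3·…·T1 = [24/25 7/25 0; 7/25 -24/25 0; 0 0 1]
det M = -1; M⁻¹ = [24/25 7/25 0; 7/25 -24/25 0; 0 0 1]
M⁻¹ · (124/25, -68/25)ᵀ = (4, 4)ᵀ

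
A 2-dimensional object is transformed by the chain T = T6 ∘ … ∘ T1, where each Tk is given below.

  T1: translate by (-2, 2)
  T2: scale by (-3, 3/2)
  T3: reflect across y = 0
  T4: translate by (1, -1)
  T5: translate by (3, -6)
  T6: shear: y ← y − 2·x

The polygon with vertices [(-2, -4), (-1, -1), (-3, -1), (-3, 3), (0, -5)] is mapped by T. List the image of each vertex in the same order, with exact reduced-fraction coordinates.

T1 translate by (-2, 2): (-2, -4) → (-4, -2); (-1, -1) → (-3, 1); (-3, -1) → (-5, 1); (-3, 3) → (-5, 5); (0, -5) → (-2, -3)
T2 scale by (-3, 3/2): (-4, -2) → (12, -3); (-3, 1) → (9, 3/2); (-5, 1) → (15, 3/2); (-5, 5) → (15, 15/2); (-2, -3) → (6, -9/2)
T3 reflect across y = 0: (12, -3) → (12, 3); (9, 3/2) → (9, -3/2); (15, 3/2) → (15, -3/2); (15, 15/2) → (15, -15/2); (6, -9/2) → (6, 9/2)
T4 translate by (1, -1): (12, 3) → (13, 2); (9, -3/2) → (10, -5/2); (15, -3/2) → (16, -5/2); (15, -15/2) → (16, -17/2); (6, 9/2) → (7, 7/2)
T5 translate by (3, -6): (13, 2) → (16, -4); (10, -5/2) → (13, -17/2); (16, -5/2) → (19, -17/2); (16, -17/2) → (19, -29/2); (7, 7/2) → (10, -5/2)
T6 shear: y ← y − 2·x: (16, -4) → (16, -36); (13, -17/2) → (13, -69/2); (19, -17/2) → (19, -93/2); (19, -29/2) → (19, -105/2); (10, -5/2) → (10, -45/2)

image vertices: (16, -36), (13, -69/2), (19, -93/2), (19, -105/2), (10, -45/2)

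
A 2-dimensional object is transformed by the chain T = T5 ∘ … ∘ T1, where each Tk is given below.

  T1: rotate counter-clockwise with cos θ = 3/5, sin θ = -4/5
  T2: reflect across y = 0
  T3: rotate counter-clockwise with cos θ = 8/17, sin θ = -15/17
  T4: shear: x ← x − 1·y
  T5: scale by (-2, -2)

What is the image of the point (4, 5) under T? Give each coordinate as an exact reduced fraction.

T1 rotate counter-clockwise with cos θ = 3/5, sin θ = -4/5: (4, 5) → (32/5, -1/5)
T2 reflect across y = 0: (32/5, -1/5) → (32/5, 1/5)
T3 rotate counter-clockwise with cos θ = 8/17, sin θ = -15/17: (32/5, 1/5) → (271/85, -472/85)
T4 shear: x ← x − 1·y: (271/85, -472/85) → (743/85, -472/85)
T5 scale by (-2, -2): (743/85, -472/85) → (-1486/85, 944/85)

T(p) = (-1486/85, 944/85)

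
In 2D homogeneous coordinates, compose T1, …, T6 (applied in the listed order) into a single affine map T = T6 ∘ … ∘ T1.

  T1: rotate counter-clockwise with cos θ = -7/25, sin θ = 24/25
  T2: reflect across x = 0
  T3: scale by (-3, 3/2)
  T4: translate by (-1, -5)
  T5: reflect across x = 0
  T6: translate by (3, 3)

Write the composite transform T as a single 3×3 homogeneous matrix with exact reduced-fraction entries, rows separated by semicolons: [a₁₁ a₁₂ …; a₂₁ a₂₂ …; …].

T = [21/25 72/25 4; 36/25 -21/50 -2; 0 0 1]

T1 = [-7/25 -24/25 0; 24/25 -7/25 0; 0 0 1]
T2·T1 = [7/25 24/25 0; 24/25 -7/25 0; 0 0 1]
T3·…·T1 = [-21/25 -72/25 0; 36/25 -21/50 0; 0 0 1]
T4·…·T1 = [-21/25 -72/25 -1; 36/25 -21/50 -5; 0 0 1]
T5·…·T1 = [21/25 72/25 1; 36/25 -21/50 -5; 0 0 1]
T6·…·T1 = [21/25 72/25 4; 36/25 -21/50 -2; 0 0 1]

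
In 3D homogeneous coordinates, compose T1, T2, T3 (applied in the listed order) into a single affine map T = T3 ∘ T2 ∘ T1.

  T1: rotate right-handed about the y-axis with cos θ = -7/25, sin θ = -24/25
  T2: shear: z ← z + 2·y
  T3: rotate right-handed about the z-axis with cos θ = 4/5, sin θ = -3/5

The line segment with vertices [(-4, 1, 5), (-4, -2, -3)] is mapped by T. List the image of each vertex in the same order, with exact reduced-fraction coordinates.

image vertices: (-293/125, 376/125, -81/25), (2, -4, -7)

T1 rotate right-handed about the y-axis with cos θ = -7/25, sin θ = -24/25: (-4, 1, 5) → (-92/25, 1, -131/25); (-4, -2, -3) → (4, -2, -3)
T2 shear: z ← z + 2·y: (-92/25, 1, -131/25) → (-92/25, 1, -81/25); (4, -2, -3) → (4, -2, -7)
T3 rotate right-handed about the z-axis with cos θ = 4/5, sin θ = -3/5: (-92/25, 1, -81/25) → (-293/125, 376/125, -81/25); (4, -2, -7) → (2, -4, -7)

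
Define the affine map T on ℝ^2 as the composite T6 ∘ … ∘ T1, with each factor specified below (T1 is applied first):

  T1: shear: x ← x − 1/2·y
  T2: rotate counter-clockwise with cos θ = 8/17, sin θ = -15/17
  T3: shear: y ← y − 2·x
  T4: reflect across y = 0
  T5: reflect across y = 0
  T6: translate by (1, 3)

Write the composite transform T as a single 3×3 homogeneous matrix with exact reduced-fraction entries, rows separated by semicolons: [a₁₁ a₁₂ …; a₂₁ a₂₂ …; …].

T1 = [1 -1/2 0; 0 1 0; 0 0 1]
T2·T1 = [8/17 11/17 0; -15/17 31/34 0; 0 0 1]
T3·…·T1 = [8/17 11/17 0; -31/17 -13/34 0; 0 0 1]
T4·…·T1 = [8/17 11/17 0; 31/17 13/34 0; 0 0 1]
T5·…·T1 = [8/17 11/17 0; -31/17 -13/34 0; 0 0 1]
T6·…·T1 = [8/17 11/17 1; -31/17 -13/34 3; 0 0 1]

T = [8/17 11/17 1; -31/17 -13/34 3; 0 0 1]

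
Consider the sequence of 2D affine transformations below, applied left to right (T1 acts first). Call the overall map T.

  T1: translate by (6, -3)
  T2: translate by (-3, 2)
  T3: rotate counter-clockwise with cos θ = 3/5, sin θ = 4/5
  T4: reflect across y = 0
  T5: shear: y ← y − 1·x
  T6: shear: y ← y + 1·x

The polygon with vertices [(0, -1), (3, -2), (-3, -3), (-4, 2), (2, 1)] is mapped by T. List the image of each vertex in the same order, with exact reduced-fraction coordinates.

T1 translate by (6, -3): (0, -1) → (6, -4); (3, -2) → (9, -5); (-3, -3) → (3, -6); (-4, 2) → (2, -1); (2, 1) → (8, -2)
T2 translate by (-3, 2): (6, -4) → (3, -2); (9, -5) → (6, -3); (3, -6) → (0, -4); (2, -1) → (-1, 1); (8, -2) → (5, 0)
T3 rotate counter-clockwise with cos θ = 3/5, sin θ = 4/5: (3, -2) → (17/5, 6/5); (6, -3) → (6, 3); (0, -4) → (16/5, -12/5); (-1, 1) → (-7/5, -1/5); (5, 0) → (3, 4)
T4 reflect across y = 0: (17/5, 6/5) → (17/5, -6/5); (6, 3) → (6, -3); (16/5, -12/5) → (16/5, 12/5); (-7/5, -1/5) → (-7/5, 1/5); (3, 4) → (3, -4)
T5 shear: y ← y − 1·x: (17/5, -6/5) → (17/5, -23/5); (6, -3) → (6, -9); (16/5, 12/5) → (16/5, -4/5); (-7/5, 1/5) → (-7/5, 8/5); (3, -4) → (3, -7)
T6 shear: y ← y + 1·x: (17/5, -23/5) → (17/5, -6/5); (6, -9) → (6, -3); (16/5, -4/5) → (16/5, 12/5); (-7/5, 8/5) → (-7/5, 1/5); (3, -7) → (3, -4)

image vertices: (17/5, -6/5), (6, -3), (16/5, 12/5), (-7/5, 1/5), (3, -4)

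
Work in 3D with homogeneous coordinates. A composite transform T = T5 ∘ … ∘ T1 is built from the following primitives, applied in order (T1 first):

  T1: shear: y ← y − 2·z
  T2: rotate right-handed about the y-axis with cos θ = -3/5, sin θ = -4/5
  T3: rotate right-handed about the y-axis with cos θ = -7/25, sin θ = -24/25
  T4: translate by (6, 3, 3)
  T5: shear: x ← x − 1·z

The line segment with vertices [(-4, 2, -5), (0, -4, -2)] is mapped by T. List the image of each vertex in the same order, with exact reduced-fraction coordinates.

T1 shear: y ← y − 2·z: (-4, 2, -5) → (-4, 12, -5); (0, -4, -2) → (0, 0, -2)
T2 rotate right-handed about the y-axis with cos θ = -3/5, sin θ = -4/5: (-4, 12, -5) → (32/5, 12, -1/5); (0, 0, -2) → (8/5, 0, 6/5)
T3 rotate right-handed about the y-axis with cos θ = -7/25, sin θ = -24/25: (32/5, 12, -1/5) → (-8/5, 12, 31/5); (8/5, 0, 6/5) → (-8/5, 0, 6/5)
T4 translate by (6, 3, 3): (-8/5, 12, 31/5) → (22/5, 15, 46/5); (-8/5, 0, 6/5) → (22/5, 3, 21/5)
T5 shear: x ← x − 1·z: (22/5, 15, 46/5) → (-24/5, 15, 46/5); (22/5, 3, 21/5) → (1/5, 3, 21/5)

image vertices: (-24/5, 15, 46/5), (1/5, 3, 21/5)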